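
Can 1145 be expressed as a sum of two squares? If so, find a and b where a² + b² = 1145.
11² + 32² (a=11, b=32)

Factorization: 1145 = 5 × 229
By Fermat: n is sum of two squares iff every prime p ≡ 3 (mod 4) appears to even power.
All primes ≡ 3 (mod 4) appear to even power.
Search a = 0, 1, 2, … for 1145 - a² a perfect square: first hit at a = 11: 1145 - 121 = 1024 = 32².
1145 = 11² + 32² = 121 + 1024 ✓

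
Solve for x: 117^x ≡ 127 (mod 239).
164

Baby-step giant-step with step n = ⌈√239⌉ = 16.
Baby steps 117^j mod 239 (j:value) for j=0..15: 0:1, 1:117, 2:66, 3:74, 4:54, 5:104, 6:218, 7:172, 8:48, 9:119, 10:61, 11:206, 12:202, 13:212, 14:187, 15:130.
Giant-step multiplier: 117^(-16) ≡ 117^(238-16) = 117^222 ≡ 25 (mod 239).
Giant steps γ_i = 127·25^i mod 239: γ_0=127, γ_1=68, γ_2=27, γ_3=197, γ_4=145, γ_5=40, γ_6=44, γ_7=144, γ_8=15, γ_9=136, γ_10=54 (in table at j=4).
x = i·n + j = 10·16 + 4 = 164.
Check: 117^164 ≡ 127 (mod 239).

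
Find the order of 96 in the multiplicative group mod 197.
98

197 is prime, so ord(96) divides φ(197) = 196.
Divisors of 196: 1, 2, 4, 7, 14, 28, 49, 98, 196.
Repeated squaring: 96^1 ≡ 96, 96^2 ≡ 154, 96^4 ≡ 76, 96^8 ≡ 63, 96^16 ≡ 29, 96^32 ≡ 53, 96^64 ≡ 51, 96^128 ≡ 40 (mod 197).
Test 96^d mod 197 for each divisor d in increasing order:
96^1 ≡ 96
96^2 ≡ 154
96^4 ≡ 76
96^7 = 96^4·96^2·96^1 ≡ 93
96^14 = 96^8·96^4·96^2 ≡ 178
96^28 = 96^16·96^8·96^4 ≡ 164
96^49 = 96^32·96^16·96^1 ≡ 196
96^98 = 96^64·96^32·96^2 ≡ 1  ← first divisor giving 1
The order is 98.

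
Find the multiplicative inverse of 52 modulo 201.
58

gcd(52, 201) = 1, so the inverse exists.
Extended Euclidean algorithm on (201, 52):
201 = 3 × 52 + 45  ⟹  45 = (1)·201 + (-3)·52
52 = 1 × 45 + 7  ⟹  7 = (-1)·201 + (4)·52
45 = 6 × 7 + 3  ⟹  3 = (7)·201 + (-27)·52
7 = 2 × 3 + 1  ⟹  1 = (-15)·201 + (58)·52
So (58)·52 ≡ 1 (mod 201), i.e. 52^(-1) ≡ 58 (mod 201).
Check: 52 × 58 = 3016 ≡ 1 (mod 201)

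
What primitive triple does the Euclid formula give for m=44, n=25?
(1311, 2200, 2561)

Euclid's formula: a = m² - n², b = 2mn, c = m² + n²
m = 44, n = 25
a = 44² - 25² = 1936 - 625 = 1311
b = 2 × 44 × 25 = 2200
c = 44² + 25² = 1936 + 625 = 2561
Verification: 1311² + 2200² = 1718721 + 4840000 = 6558721 = 2561² ✓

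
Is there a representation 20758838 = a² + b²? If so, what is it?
Not possible

Factorization: 20758838 = 2 × 29 × 71^3
By Fermat: n is sum of two squares iff every prime p ≡ 3 (mod 4) appears to even power.
Prime(s) ≡ 3 (mod 4) with odd exponent: [(71, 3)]
Therefore 20758838 cannot be expressed as a² + b².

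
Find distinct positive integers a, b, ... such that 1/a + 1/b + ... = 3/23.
1/8 + 1/184

Greedy algorithm:
3/23: ceiling(23/3) = 8, use 1/8
1/184: ceiling(184/1) = 184, use 1/184
Result: 3/23 = 1/8 + 1/184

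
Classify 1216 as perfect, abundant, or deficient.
abundant

Proper divisors of 1216: sum = 1 + 2 + 4 + 8 + 16 + 19 + 32 + 38 + 64 + 76 + 152 + 304 + 608 = 1324
Since 1324 > 1216, 1216 is abundant.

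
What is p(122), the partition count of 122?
2291320912

p(n) counts ways to write n as a sum of positive integers (order ignored).
Euler's pentagonal recurrence: p(k) = p(k-1) + p(k-2) - p(k-5) - p(k-7) + p(k-12) + p(k-15) - ... (offsets j(3j∓1)/2, signs ++--, p(0)=1, p(<0)=0).
DP table for k = 0..121: p(0)=1, p(1)=1, p(2)=2, p(3)=3, p(4)=5, p(5)=7, p(6)=11, p(7)=15, p(8)=22, p(9)=30, p(10)=42, p(11)=56, p(12)=77, p(13)=101, p(14)=135, p(15)=176, p(16)=231, p(17)=297, p(18)=385, p(19)=490, p(20)=627, p(21)=792, p(22)=1002, p(23)=1255, p(24)=1575, p(25)=1958, p(26)=2436, p(27)=3010, p(28)=3718, p(29)=4565, p(30)=5604, p(31)=6842, p(32)=8349, p(33)=10143, p(34)=12310, p(35)=14883, p(36)=17977, p(37)=21637, p(38)=26015, p(39)=31185, p(40)=37338, p(41)=44583, p(42)=53174, p(43)=63261, p(44)=75175, p(45)=89134, p(46)=105558, p(47)=124754, p(48)=147273, p(49)=173525, p(50)=204226, p(51)=239943, p(52)=281589, p(53)=329931, p(54)=386155, p(55)=451276, p(56)=526823, p(57)=614154, p(58)=715220, p(59)=831820, p(60)=966467, p(61)=1121505, p(62)=1300156, p(63)=1505499, p(64)=1741630, p(65)=2012558, p(66)=2323520, p(67)=2679689, p(68)=3087735, p(69)=3554345, p(70)=4087968, p(71)=4697205, p(72)=5392783, p(73)=6185689, p(74)=7089500, p(75)=8118264, p(76)=9289091, p(77)=10619863, p(78)=12132164, p(79)=13848650, p(80)=15796476, p(81)=18004327, p(82)=20506255, p(83)=23338469, p(84)=26543660, p(85)=30167357, p(86)=34262962, p(87)=38887673, p(88)=44108109, p(89)=49995925, p(90)=56634173, p(91)=64112359, p(92)=72533807, p(93)=82010177, p(94)=92669720, p(95)=104651419, p(96)=118114304, p(97)=133230930, p(98)=150198136, p(99)=169229875, p(100)=190569292, p(101)=214481126, p(102)=241265379, p(103)=271248950, p(104)=304801365, p(105)=342325709, p(106)=384276336, p(107)=431149389, p(108)=483502844, p(109)=541946240, p(110)=607163746, p(111)=679903203, p(112)=761002156, p(113)=851376628, p(114)=952050665, p(115)=1064144451, p(116)=1188908248, p(117)=1327710076, p(118)=1482074143, p(119)=1653668665, p(120)=1844349560, p(121)=2056148051.
Final step: p(122) = p(121) + p(120) - p(117) - p(115) + p(110) + p(107) - p(100) - p(96) + p(87) + p(82) - p(71) - p(65) + p(52) + p(45) - p(30) - p(22) + p(5)
= 2056148051 + 1844349560 - 1327710076 - 1064144451 + 607163746 + 431149389 - 190569292 - 118114304 + 38887673 + 20506255 - 4697205 - 2012558 + 281589 + 89134 - 5604 - 1002 + 7
= 2291320912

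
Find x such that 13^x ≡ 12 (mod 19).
3

Baby-step giant-step with step n = ⌈√19⌉ = 5.
Baby steps 13^j mod 19 (j:value) for j=0..4: 0:1, 1:13, 2:17, 3:12, 4:4.
h = 12 is already in the table at j=3, so x = 3.
Check: 13^3 ≡ 12 (mod 19).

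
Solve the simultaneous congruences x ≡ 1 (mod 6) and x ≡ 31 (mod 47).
31

Using Chinese Remainder Theorem:
M = 6 × 47 = 282
M1 = 47, M2 = 6
y1 = 47^(-1) mod 6 = 5
y2 = 6^(-1) mod 47 = 8
x = (1×47×5 + 31×6×8) mod 282 = 31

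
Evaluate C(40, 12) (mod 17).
0

Using Lucas' theorem:
Write n=40 and k=12 in base 17:
n in base 17: [2, 6]
k in base 17: [0, 12]
C(40,12) mod 17 = ∏ C(n_i, k_i) mod 17
Digit binomials (mod 17): C(2,0) = 1; C(6,12) = 0 (k_i > n_i)
Product: 1 × 0 = 0 ≡ 0 (mod 17)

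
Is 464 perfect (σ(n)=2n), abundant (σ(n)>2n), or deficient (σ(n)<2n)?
abundant

Proper divisors of 464: sum = 1 + 2 + 4 + 8 + 16 + 29 + 58 + 116 + 232 = 466
Since 466 > 464, 464 is abundant.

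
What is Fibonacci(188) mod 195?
96

Matrix identity: Q^n = [[F_(n+1), F_n], [F_n, F_(n-1)]] with Q = [[1,1],[1,0]].
n = 188 = 10111100₂. Square-and-multiply, entries mod 195:
Q^1 = [[1,1],[1,0]]
Q^2 = (Q^1)² = [[2,1],[1,1]]
Q^5 = (Q^2)²·Q = [[8,5],[5,3]]
Q^11 = (Q^5)²·Q = [[144,89],[89,55]]
Q^23 = (Q^11)²·Q = [[153,187],[187,161]]
Q^47 = (Q^23)²·Q = [[96,73],[73,23]]
Q^94 = (Q^47)² = [[115,107],[107,8]]
Q^188 = (Q^94)² = [[104,96],[96,8]]
F_188 mod 195 = Q^188[0][1] = 96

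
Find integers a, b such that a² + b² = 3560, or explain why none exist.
14² + 58² (a=14, b=58)

Factorization: 3560 = 2^3 × 5 × 89
By Fermat: n is sum of two squares iff every prime p ≡ 3 (mod 4) appears to even power.
All primes ≡ 3 (mod 4) appear to even power.
Search a = 0, 1, 2, … for 3560 - a² a perfect square: first hit at a = 14: 3560 - 196 = 3364 = 58².
3560 = 14² + 58² = 196 + 3364 ✓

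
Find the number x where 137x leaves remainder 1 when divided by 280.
233

gcd(137, 280) = 1, so the inverse exists.
Extended Euclidean algorithm on (280, 137):
280 = 2 × 137 + 6  ⟹  6 = (1)·280 + (-2)·137
137 = 22 × 6 + 5  ⟹  5 = (-22)·280 + (45)·137
6 = 1 × 5 + 1  ⟹  1 = (23)·280 + (-47)·137
So (-47)·137 ≡ 1 (mod 280), i.e. 137^(-1) ≡ -47 ≡ 233 (mod 280).
Check: 137 × 233 = 31921 ≡ 1 (mod 280)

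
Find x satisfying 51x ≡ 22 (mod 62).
x ≡ 60 (mod 62)

gcd(51, 62) = 1, which divides 22, so solutions exist.
Find 51^(-1) mod 62 by the extended Euclidean algorithm:
62 = 1 × 51 + 11  ⟹  11 = (1)·62 + (-1)·51
51 = 4 × 11 + 7  ⟹  7 = (-4)·62 + (5)·51
11 = 1 × 7 + 4  ⟹  4 = (5)·62 + (-6)·51
7 = 1 × 4 + 3  ⟹  3 = (-9)·62 + (11)·51
4 = 1 × 3 + 1  ⟹  1 = (14)·62 + (-17)·51
So (-17)·51 ≡ 1 (mod 62), i.e. 51^(-1) ≡ -17 ≡ 45 (mod 62).
x ≡ 45 × 22 = 990 ≡ 60 (mod 62).
Check: 51 × 60 = 3060 ≡ 22 (mod 62).
Unique solution: x ≡ 60 (mod 62)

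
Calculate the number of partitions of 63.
1505499

p(n) counts ways to write n as a sum of positive integers (order ignored).
Euler's pentagonal recurrence: p(k) = p(k-1) + p(k-2) - p(k-5) - p(k-7) + p(k-12) + p(k-15) - ... (offsets j(3j∓1)/2, signs ++--, p(0)=1, p(<0)=0).
DP table for k = 0..62: p(0)=1, p(1)=1, p(2)=2, p(3)=3, p(4)=5, p(5)=7, p(6)=11, p(7)=15, p(8)=22, p(9)=30, p(10)=42, p(11)=56, p(12)=77, p(13)=101, p(14)=135, p(15)=176, p(16)=231, p(17)=297, p(18)=385, p(19)=490, p(20)=627, p(21)=792, p(22)=1002, p(23)=1255, p(24)=1575, p(25)=1958, p(26)=2436, p(27)=3010, p(28)=3718, p(29)=4565, p(30)=5604, p(31)=6842, p(32)=8349, p(33)=10143, p(34)=12310, p(35)=14883, p(36)=17977, p(37)=21637, p(38)=26015, p(39)=31185, p(40)=37338, p(41)=44583, p(42)=53174, p(43)=63261, p(44)=75175, p(45)=89134, p(46)=105558, p(47)=124754, p(48)=147273, p(49)=173525, p(50)=204226, p(51)=239943, p(52)=281589, p(53)=329931, p(54)=386155, p(55)=451276, p(56)=526823, p(57)=614154, p(58)=715220, p(59)=831820, p(60)=966467, p(61)=1121505, p(62)=1300156.
Final step: p(63) = p(62) + p(61) - p(58) - p(56) + p(51) + p(48) - p(41) - p(37) + p(28) + p(23) - p(12) - p(6)
= 1300156 + 1121505 - 715220 - 526823 + 239943 + 147273 - 44583 - 21637 + 3718 + 1255 - 77 - 11
= 1505499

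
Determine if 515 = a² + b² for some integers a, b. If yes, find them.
Not possible

Factorization: 515 = 5 × 103
By Fermat: n is sum of two squares iff every prime p ≡ 3 (mod 4) appears to even power.
Prime(s) ≡ 3 (mod 4) with odd exponent: [(103, 1)]
Therefore 515 cannot be expressed as a² + b².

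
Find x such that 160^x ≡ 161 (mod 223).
107

Baby-step giant-step with step n = ⌈√223⌉ = 15.
Baby steps 160^j mod 223 (j:value) for j=0..14: 0:1, 1:160, 2:178, 3:159, 4:18, 5:204, 6:82, 7:186, 8:101, 9:104, 10:138, 11:3, 12:34, 13:88, 14:31.
Giant-step multiplier: 160^(-15) ≡ 160^(222-15) = 160^207 ≡ 95 (mod 223).
Giant steps γ_i = 161·95^i mod 223: γ_0=161, γ_1=131, γ_2=180, γ_3=152, γ_4=168, γ_5=127, γ_6=23, γ_7=178 (in table at j=2).
x = i·n + j = 7·15 + 2 = 107.
Check: 160^107 ≡ 161 (mod 223).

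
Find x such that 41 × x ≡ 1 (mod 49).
6

gcd(41, 49) = 1, so the inverse exists.
Extended Euclidean algorithm on (49, 41):
49 = 1 × 41 + 8  ⟹  8 = (1)·49 + (-1)·41
41 = 5 × 8 + 1  ⟹  1 = (-5)·49 + (6)·41
So (6)·41 ≡ 1 (mod 49), i.e. 41^(-1) ≡ 6 (mod 49).
Check: 41 × 6 = 246 ≡ 1 (mod 49)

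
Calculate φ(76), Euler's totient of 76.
36

76 = 2^2 × 19
φ(n) = n × ∏(1 - 1/p) for each prime p dividing n
φ(76) = 76 × (1 - 1/2) × (1 - 1/19) = 36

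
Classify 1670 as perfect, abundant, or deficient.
deficient

Proper divisors of 1670: sum = 1 + 2 + 5 + 10 + 167 + 334 + 835 = 1354
Since 1354 < 1670, 1670 is deficient.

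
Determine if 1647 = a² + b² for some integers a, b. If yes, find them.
Not possible

Factorization: 1647 = 3^3 × 61
By Fermat: n is sum of two squares iff every prime p ≡ 3 (mod 4) appears to even power.
Prime(s) ≡ 3 (mod 4) with odd exponent: [(3, 3)]
Therefore 1647 cannot be expressed as a² + b².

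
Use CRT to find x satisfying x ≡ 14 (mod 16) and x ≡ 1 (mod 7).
78

Using Chinese Remainder Theorem:
M = 16 × 7 = 112
M1 = 7, M2 = 16
y1 = 7^(-1) mod 16 = 7
y2 = 16^(-1) mod 7 = 4
x = (14×7×7 + 1×16×4) mod 112 = 78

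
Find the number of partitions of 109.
541946240

p(n) counts ways to write n as a sum of positive integers (order ignored).
Euler's pentagonal recurrence: p(k) = p(k-1) + p(k-2) - p(k-5) - p(k-7) + p(k-12) + p(k-15) - ... (offsets j(3j∓1)/2, signs ++--, p(0)=1, p(<0)=0).
DP table for k = 0..108: p(0)=1, p(1)=1, p(2)=2, p(3)=3, p(4)=5, p(5)=7, p(6)=11, p(7)=15, p(8)=22, p(9)=30, p(10)=42, p(11)=56, p(12)=77, p(13)=101, p(14)=135, p(15)=176, p(16)=231, p(17)=297, p(18)=385, p(19)=490, p(20)=627, p(21)=792, p(22)=1002, p(23)=1255, p(24)=1575, p(25)=1958, p(26)=2436, p(27)=3010, p(28)=3718, p(29)=4565, p(30)=5604, p(31)=6842, p(32)=8349, p(33)=10143, p(34)=12310, p(35)=14883, p(36)=17977, p(37)=21637, p(38)=26015, p(39)=31185, p(40)=37338, p(41)=44583, p(42)=53174, p(43)=63261, p(44)=75175, p(45)=89134, p(46)=105558, p(47)=124754, p(48)=147273, p(49)=173525, p(50)=204226, p(51)=239943, p(52)=281589, p(53)=329931, p(54)=386155, p(55)=451276, p(56)=526823, p(57)=614154, p(58)=715220, p(59)=831820, p(60)=966467, p(61)=1121505, p(62)=1300156, p(63)=1505499, p(64)=1741630, p(65)=2012558, p(66)=2323520, p(67)=2679689, p(68)=3087735, p(69)=3554345, p(70)=4087968, p(71)=4697205, p(72)=5392783, p(73)=6185689, p(74)=7089500, p(75)=8118264, p(76)=9289091, p(77)=10619863, p(78)=12132164, p(79)=13848650, p(80)=15796476, p(81)=18004327, p(82)=20506255, p(83)=23338469, p(84)=26543660, p(85)=30167357, p(86)=34262962, p(87)=38887673, p(88)=44108109, p(89)=49995925, p(90)=56634173, p(91)=64112359, p(92)=72533807, p(93)=82010177, p(94)=92669720, p(95)=104651419, p(96)=118114304, p(97)=133230930, p(98)=150198136, p(99)=169229875, p(100)=190569292, p(101)=214481126, p(102)=241265379, p(103)=271248950, p(104)=304801365, p(105)=342325709, p(106)=384276336, p(107)=431149389, p(108)=483502844.
Final step: p(109) = p(108) + p(107) - p(104) - p(102) + p(97) + p(94) - p(87) - p(83) + p(74) + p(69) - p(58) - p(52) + p(39) + p(32) - p(17) - p(9)
= 483502844 + 431149389 - 304801365 - 241265379 + 133230930 + 92669720 - 38887673 - 23338469 + 7089500 + 3554345 - 715220 - 281589 + 31185 + 8349 - 297 - 30
= 541946240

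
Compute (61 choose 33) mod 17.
0

Using Lucas' theorem:
Write n=61 and k=33 in base 17:
n in base 17: [3, 10]
k in base 17: [1, 16]
C(61,33) mod 17 = ∏ C(n_i, k_i) mod 17
Digit binomials (mod 17): C(3,1) = 3; C(10,16) = 0 (k_i > n_i)
Product: 3 × 0 = 0 ≡ 0 (mod 17)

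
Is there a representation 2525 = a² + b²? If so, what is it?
5² + 50² (a=5, b=50)

Factorization: 2525 = 5^2 × 101
By Fermat: n is sum of two squares iff every prime p ≡ 3 (mod 4) appears to even power.
All primes ≡ 3 (mod 4) appear to even power.
Search a = 0, 1, 2, … for 2525 - a² a perfect square: first hit at a = 5: 2525 - 25 = 2500 = 50².
2525 = 5² + 50² = 25 + 2500 ✓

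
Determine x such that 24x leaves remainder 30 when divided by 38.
x ≡ 6 (mod 19)

gcd(24, 38) = 2, which divides 30, so solutions exist.
Divide through by 2: 12x ≡ 15 (mod 19).
Find 12^(-1) mod 19 by the extended Euclidean algorithm:
19 = 1 × 12 + 7  ⟹  7 = (1)·19 + (-1)·12
12 = 1 × 7 + 5  ⟹  5 = (-1)·19 + (2)·12
7 = 1 × 5 + 2  ⟹  2 = (2)·19 + (-3)·12
5 = 2 × 2 + 1  ⟹  1 = (-5)·19 + (8)·12
So (8)·12 ≡ 1 (mod 19), i.e. 12^(-1) ≡ 8 (mod 19).
x ≡ 8 × 15 = 120 ≡ 6 (mod 19).
Check: 24 × 6 = 144 ≡ 30 (mod 38).
x ≡ 6 (mod 19), giving 2 solutions mod 38.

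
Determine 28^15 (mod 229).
22

Repeated squaring. Binary of 15 = 1111.
28^1 ≡ 28 (mod 229); 28^2 ≡ 97 (mod 229); 28^4 ≡ 20 (mod 229); 28^8 ≡ 171 (mod 229)
28^15 = 28^1 × 28^2 × 28^4 × 28^8 ≡ 22 (mod 229)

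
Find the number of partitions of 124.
2841940500

p(n) counts ways to write n as a sum of positive integers (order ignored).
Euler's pentagonal recurrence: p(k) = p(k-1) + p(k-2) - p(k-5) - p(k-7) + p(k-12) + p(k-15) - ... (offsets j(3j∓1)/2, signs ++--, p(0)=1, p(<0)=0).
DP table for k = 0..123: p(0)=1, p(1)=1, p(2)=2, p(3)=3, p(4)=5, p(5)=7, p(6)=11, p(7)=15, p(8)=22, p(9)=30, p(10)=42, p(11)=56, p(12)=77, p(13)=101, p(14)=135, p(15)=176, p(16)=231, p(17)=297, p(18)=385, p(19)=490, p(20)=627, p(21)=792, p(22)=1002, p(23)=1255, p(24)=1575, p(25)=1958, p(26)=2436, p(27)=3010, p(28)=3718, p(29)=4565, p(30)=5604, p(31)=6842, p(32)=8349, p(33)=10143, p(34)=12310, p(35)=14883, p(36)=17977, p(37)=21637, p(38)=26015, p(39)=31185, p(40)=37338, p(41)=44583, p(42)=53174, p(43)=63261, p(44)=75175, p(45)=89134, p(46)=105558, p(47)=124754, p(48)=147273, p(49)=173525, p(50)=204226, p(51)=239943, p(52)=281589, p(53)=329931, p(54)=386155, p(55)=451276, p(56)=526823, p(57)=614154, p(58)=715220, p(59)=831820, p(60)=966467, p(61)=1121505, p(62)=1300156, p(63)=1505499, p(64)=1741630, p(65)=2012558, p(66)=2323520, p(67)=2679689, p(68)=3087735, p(69)=3554345, p(70)=4087968, p(71)=4697205, p(72)=5392783, p(73)=6185689, p(74)=7089500, p(75)=8118264, p(76)=9289091, p(77)=10619863, p(78)=12132164, p(79)=13848650, p(80)=15796476, p(81)=18004327, p(82)=20506255, p(83)=23338469, p(84)=26543660, p(85)=30167357, p(86)=34262962, p(87)=38887673, p(88)=44108109, p(89)=49995925, p(90)=56634173, p(91)=64112359, p(92)=72533807, p(93)=82010177, p(94)=92669720, p(95)=104651419, p(96)=118114304, p(97)=133230930, p(98)=150198136, p(99)=169229875, p(100)=190569292, p(101)=214481126, p(102)=241265379, p(103)=271248950, p(104)=304801365, p(105)=342325709, p(106)=384276336, p(107)=431149389, p(108)=483502844, p(109)=541946240, p(110)=607163746, p(111)=679903203, p(112)=761002156, p(113)=851376628, p(114)=952050665, p(115)=1064144451, p(116)=1188908248, p(117)=1327710076, p(118)=1482074143, p(119)=1653668665, p(120)=1844349560, p(121)=2056148051, p(122)=2291320912, p(123)=2552338241.
Final step: p(124) = p(123) + p(122) - p(119) - p(117) + p(112) + p(109) - p(102) - p(98) + p(89) + p(84) - p(73) - p(67) + p(54) + p(47) - p(32) - p(24) + p(7)
= 2552338241 + 2291320912 - 1653668665 - 1327710076 + 761002156 + 541946240 - 241265379 - 150198136 + 49995925 + 26543660 - 6185689 - 2679689 + 386155 + 124754 - 8349 - 1575 + 15
= 2841940500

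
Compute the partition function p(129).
4835271870

p(n) counts ways to write n as a sum of positive integers (order ignored).
Euler's pentagonal recurrence: p(k) = p(k-1) + p(k-2) - p(k-5) - p(k-7) + p(k-12) + p(k-15) - ... (offsets j(3j∓1)/2, signs ++--, p(0)=1, p(<0)=0).
DP table for k = 0..128: p(0)=1, p(1)=1, p(2)=2, p(3)=3, p(4)=5, p(5)=7, p(6)=11, p(7)=15, p(8)=22, p(9)=30, p(10)=42, p(11)=56, p(12)=77, p(13)=101, p(14)=135, p(15)=176, p(16)=231, p(17)=297, p(18)=385, p(19)=490, p(20)=627, p(21)=792, p(22)=1002, p(23)=1255, p(24)=1575, p(25)=1958, p(26)=2436, p(27)=3010, p(28)=3718, p(29)=4565, p(30)=5604, p(31)=6842, p(32)=8349, p(33)=10143, p(34)=12310, p(35)=14883, p(36)=17977, p(37)=21637, p(38)=26015, p(39)=31185, p(40)=37338, p(41)=44583, p(42)=53174, p(43)=63261, p(44)=75175, p(45)=89134, p(46)=105558, p(47)=124754, p(48)=147273, p(49)=173525, p(50)=204226, p(51)=239943, p(52)=281589, p(53)=329931, p(54)=386155, p(55)=451276, p(56)=526823, p(57)=614154, p(58)=715220, p(59)=831820, p(60)=966467, p(61)=1121505, p(62)=1300156, p(63)=1505499, p(64)=1741630, p(65)=2012558, p(66)=2323520, p(67)=2679689, p(68)=3087735, p(69)=3554345, p(70)=4087968, p(71)=4697205, p(72)=5392783, p(73)=6185689, p(74)=7089500, p(75)=8118264, p(76)=9289091, p(77)=10619863, p(78)=12132164, p(79)=13848650, p(80)=15796476, p(81)=18004327, p(82)=20506255, p(83)=23338469, p(84)=26543660, p(85)=30167357, p(86)=34262962, p(87)=38887673, p(88)=44108109, p(89)=49995925, p(90)=56634173, p(91)=64112359, p(92)=72533807, p(93)=82010177, p(94)=92669720, p(95)=104651419, p(96)=118114304, p(97)=133230930, p(98)=150198136, p(99)=169229875, p(100)=190569292, p(101)=214481126, p(102)=241265379, p(103)=271248950, p(104)=304801365, p(105)=342325709, p(106)=384276336, p(107)=431149389, p(108)=483502844, p(109)=541946240, p(110)=607163746, p(111)=679903203, p(112)=761002156, p(113)=851376628, p(114)=952050665, p(115)=1064144451, p(116)=1188908248, p(117)=1327710076, p(118)=1482074143, p(119)=1653668665, p(120)=1844349560, p(121)=2056148051, p(122)=2291320912, p(123)=2552338241, p(124)=2841940500, p(125)=3163127352, p(126)=3519222692, p(127)=3913864295, p(128)=4351078600.
Final step: p(129) = p(128) + p(127) - p(124) - p(122) + p(117) + p(114) - p(107) - p(103) + p(94) + p(89) - p(78) - p(72) + p(59) + p(52) - p(37) - p(29) + p(12) + p(3)
= 4351078600 + 3913864295 - 2841940500 - 2291320912 + 1327710076 + 952050665 - 431149389 - 271248950 + 92669720 + 49995925 - 12132164 - 5392783 + 831820 + 281589 - 21637 - 4565 + 77 + 3
= 4835271870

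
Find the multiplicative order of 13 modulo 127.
63

127 is prime, so ord(13) divides φ(127) = 126.
Divisors of 126: 1, 2, 3, 6, 7, 9, 14, 18, 21, 42, 63, 126.
Repeated squaring: 13^1 ≡ 13, 13^2 ≡ 42, 13^4 ≡ 113, 13^8 ≡ 69, 13^16 ≡ 62, 13^32 ≡ 34, 13^64 ≡ 13 (mod 127).
Test 13^d mod 127 for each divisor d in increasing order:
13^1 ≡ 13
13^2 ≡ 42
13^3 = 13^2·13^1 ≡ 38
13^6 = 13^4·13^2 ≡ 47
13^7 = 13^4·13^2·13^1 ≡ 103
13^9 = 13^8·13^1 ≡ 8
13^14 = 13^8·13^4·13^2 ≡ 68
13^18 = 13^16·13^2 ≡ 64
13^21 = 13^16·13^4·13^1 ≡ 19
13^42 = 13^32·13^8·13^2 ≡ 107
13^63 = 13^32·13^16·13^8·13^4·13^2·13^1 ≡ 1  ← first divisor giving 1
The order is 63.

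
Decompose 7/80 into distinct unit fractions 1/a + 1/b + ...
1/12 + 1/240

Greedy algorithm:
7/80: ceiling(80/7) = 12, use 1/12
1/240: ceiling(240/1) = 240, use 1/240
Result: 7/80 = 1/12 + 1/240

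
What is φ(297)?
180

297 = 3^3 × 11
φ(n) = n × ∏(1 - 1/p) for each prime p dividing n
φ(297) = 297 × (1 - 1/3) × (1 - 1/11) = 180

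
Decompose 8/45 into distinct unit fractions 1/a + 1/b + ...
1/6 + 1/90

Greedy algorithm:
8/45: ceiling(45/8) = 6, use 1/6
1/90: ceiling(90/1) = 90, use 1/90
Result: 8/45 = 1/6 + 1/90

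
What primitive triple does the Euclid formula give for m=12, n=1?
(143, 24, 145)

Euclid's formula: a = m² - n², b = 2mn, c = m² + n²
m = 12, n = 1
a = 12² - 1² = 144 - 1 = 143
b = 2 × 12 × 1 = 24
c = 12² + 1² = 144 + 1 = 145
Verification: 143² + 24² = 20449 + 576 = 21025 = 145² ✓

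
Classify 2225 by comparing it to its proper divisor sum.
deficient

Proper divisors of 2225: sum = 1 + 5 + 25 + 89 + 445 = 565
Since 565 < 2225, 2225 is deficient.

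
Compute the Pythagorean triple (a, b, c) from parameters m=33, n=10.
(989, 660, 1189)

Euclid's formula: a = m² - n², b = 2mn, c = m² + n²
m = 33, n = 10
a = 33² - 10² = 1089 - 100 = 989
b = 2 × 33 × 10 = 660
c = 33² + 10² = 1089 + 100 = 1189
Verification: 989² + 660² = 978121 + 435600 = 1413721 = 1189² ✓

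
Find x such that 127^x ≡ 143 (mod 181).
94

Baby-step giant-step with step n = ⌈√181⌉ = 14.
Baby steps 127^j mod 181 (j:value) for j=0..13: 0:1, 1:127, 2:20, 3:6, 4:38, 5:120, 6:36, 7:47, 8:177, 9:35, 10:101, 11:157, 12:29, 13:63.
Giant-step multiplier: 127^(-14) ≡ 127^(180-14) = 127^166 ≡ 137 (mod 181).
Giant steps γ_i = 143·137^i mod 181: γ_0=143, γ_1=43, γ_2=99, γ_3=169, γ_4=166, γ_5=117, γ_6=101 (in table at j=10).
x = i·n + j = 6·14 + 10 = 94.
Check: 127^94 ≡ 143 (mod 181).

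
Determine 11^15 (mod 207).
125

Repeated squaring. Binary of 15 = 1111.
11^1 ≡ 11 (mod 207); 11^2 ≡ 121 (mod 207); 11^4 ≡ 151 (mod 207); 11^8 ≡ 31 (mod 207)
11^15 = 11^1 × 11^2 × 11^4 × 11^8 ≡ 125 (mod 207)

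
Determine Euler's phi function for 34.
16

34 = 2 × 17
φ(n) = n × ∏(1 - 1/p) for each prime p dividing n
φ(34) = 34 × (1 - 1/2) × (1 - 1/17) = 16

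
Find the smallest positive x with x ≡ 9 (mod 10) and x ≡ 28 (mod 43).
329

Using Chinese Remainder Theorem:
M = 10 × 43 = 430
M1 = 43, M2 = 10
y1 = 43^(-1) mod 10 = 7
y2 = 10^(-1) mod 43 = 13
x = (9×43×7 + 28×10×13) mod 430 = 329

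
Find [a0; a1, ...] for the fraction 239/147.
[1; 1, 1, 1, 2, 18]

Euclidean algorithm steps:
239 = 1 × 147 + 92
147 = 1 × 92 + 55
92 = 1 × 55 + 37
55 = 1 × 37 + 18
37 = 2 × 18 + 1
18 = 18 × 1 + 0
Continued fraction: [1; 1, 1, 1, 2, 18]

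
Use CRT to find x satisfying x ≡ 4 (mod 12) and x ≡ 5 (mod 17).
124

Using Chinese Remainder Theorem:
M = 12 × 17 = 204
M1 = 17, M2 = 12
y1 = 17^(-1) mod 12 = 5
y2 = 12^(-1) mod 17 = 10
x = (4×17×5 + 5×12×10) mod 204 = 124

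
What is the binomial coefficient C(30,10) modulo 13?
0

Using Lucas' theorem:
Write n=30 and k=10 in base 13:
n in base 13: [2, 4]
k in base 13: [0, 10]
C(30,10) mod 13 = ∏ C(n_i, k_i) mod 13
Digit binomials (mod 13): C(2,0) = 1; C(4,10) = 0 (k_i > n_i)
Product: 1 × 0 = 0 ≡ 0 (mod 13)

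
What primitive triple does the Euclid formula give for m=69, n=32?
(3737, 4416, 5785)

Euclid's formula: a = m² - n², b = 2mn, c = m² + n²
m = 69, n = 32
a = 69² - 32² = 4761 - 1024 = 3737
b = 2 × 69 × 32 = 4416
c = 69² + 32² = 4761 + 1024 = 5785
Verification: 3737² + 4416² = 13965169 + 19501056 = 33466225 = 5785² ✓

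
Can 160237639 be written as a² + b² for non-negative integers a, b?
Not possible

Factorization: 160237639 = 37 × 163^3
By Fermat: n is sum of two squares iff every prime p ≡ 3 (mod 4) appears to even power.
Prime(s) ≡ 3 (mod 4) with odd exponent: [(163, 3)]
Therefore 160237639 cannot be expressed as a² + b².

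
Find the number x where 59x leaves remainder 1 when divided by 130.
119

gcd(59, 130) = 1, so the inverse exists.
Extended Euclidean algorithm on (130, 59):
130 = 2 × 59 + 12  ⟹  12 = (1)·130 + (-2)·59
59 = 4 × 12 + 11  ⟹  11 = (-4)·130 + (9)·59
12 = 1 × 11 + 1  ⟹  1 = (5)·130 + (-11)·59
So (-11)·59 ≡ 1 (mod 130), i.e. 59^(-1) ≡ -11 ≡ 119 (mod 130).
Check: 59 × 119 = 7021 ≡ 1 (mod 130)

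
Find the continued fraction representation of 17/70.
[0; 4, 8, 2]

Euclidean algorithm steps:
17 = 0 × 70 + 17
70 = 4 × 17 + 2
17 = 8 × 2 + 1
2 = 2 × 1 + 0
Continued fraction: [0; 4, 8, 2]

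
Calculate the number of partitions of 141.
16670689208

p(n) counts ways to write n as a sum of positive integers (order ignored).
Euler's pentagonal recurrence: p(k) = p(k-1) + p(k-2) - p(k-5) - p(k-7) + p(k-12) + p(k-15) - ... (offsets j(3j∓1)/2, signs ++--, p(0)=1, p(<0)=0).
DP table for k = 0..140: p(0)=1, p(1)=1, p(2)=2, p(3)=3, p(4)=5, p(5)=7, p(6)=11, p(7)=15, p(8)=22, p(9)=30, p(10)=42, p(11)=56, p(12)=77, p(13)=101, p(14)=135, p(15)=176, p(16)=231, p(17)=297, p(18)=385, p(19)=490, p(20)=627, p(21)=792, p(22)=1002, p(23)=1255, p(24)=1575, p(25)=1958, p(26)=2436, p(27)=3010, p(28)=3718, p(29)=4565, p(30)=5604, p(31)=6842, p(32)=8349, p(33)=10143, p(34)=12310, p(35)=14883, p(36)=17977, p(37)=21637, p(38)=26015, p(39)=31185, p(40)=37338, p(41)=44583, p(42)=53174, p(43)=63261, p(44)=75175, p(45)=89134, p(46)=105558, p(47)=124754, p(48)=147273, p(49)=173525, p(50)=204226, p(51)=239943, p(52)=281589, p(53)=329931, p(54)=386155, p(55)=451276, p(56)=526823, p(57)=614154, p(58)=715220, p(59)=831820, p(60)=966467, p(61)=1121505, p(62)=1300156, p(63)=1505499, p(64)=1741630, p(65)=2012558, p(66)=2323520, p(67)=2679689, p(68)=3087735, p(69)=3554345, p(70)=4087968, p(71)=4697205, p(72)=5392783, p(73)=6185689, p(74)=7089500, p(75)=8118264, p(76)=9289091, p(77)=10619863, p(78)=12132164, p(79)=13848650, p(80)=15796476, p(81)=18004327, p(82)=20506255, p(83)=23338469, p(84)=26543660, p(85)=30167357, p(86)=34262962, p(87)=38887673, p(88)=44108109, p(89)=49995925, p(90)=56634173, p(91)=64112359, p(92)=72533807, p(93)=82010177, p(94)=92669720, p(95)=104651419, p(96)=118114304, p(97)=133230930, p(98)=150198136, p(99)=169229875, p(100)=190569292, p(101)=214481126, p(102)=241265379, p(103)=271248950, p(104)=304801365, p(105)=342325709, p(106)=384276336, p(107)=431149389, p(108)=483502844, p(109)=541946240, p(110)=607163746, p(111)=679903203, p(112)=761002156, p(113)=851376628, p(114)=952050665, p(115)=1064144451, p(116)=1188908248, p(117)=1327710076, p(118)=1482074143, p(119)=1653668665, p(120)=1844349560, p(121)=2056148051, p(122)=2291320912, p(123)=2552338241, p(124)=2841940500, p(125)=3163127352, p(126)=3519222692, p(127)=3913864295, p(128)=4351078600, p(129)=4835271870, p(130)=5371315400, p(131)=5964539504, p(132)=6620830889, p(133)=7346629512, p(134)=8149040695, p(135)=9035836076, p(136)=10015581680, p(137)=11097645016, p(138)=12292341831, p(139)=13610949895, p(140)=15065878135.
Final step: p(141) = p(140) + p(139) - p(136) - p(134) + p(129) + p(126) - p(119) - p(115) + p(106) + p(101) - p(90) - p(84) + p(71) + p(64) - p(49) - p(41) + p(24) + p(15)
= 15065878135 + 13610949895 - 10015581680 - 8149040695 + 4835271870 + 3519222692 - 1653668665 - 1064144451 + 384276336 + 214481126 - 56634173 - 26543660 + 4697205 + 1741630 - 173525 - 44583 + 1575 + 176
= 16670689208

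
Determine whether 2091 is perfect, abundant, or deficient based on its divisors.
deficient

Proper divisors of 2091: sum = 1 + 3 + 17 + 41 + 51 + 123 + 697 = 933
Since 933 < 2091, 2091 is deficient.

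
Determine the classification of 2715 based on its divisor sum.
deficient

Proper divisors of 2715: sum = 1 + 3 + 5 + 15 + 181 + 543 + 905 = 1653
Since 1653 < 2715, 2715 is deficient.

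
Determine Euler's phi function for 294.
84

294 = 2 × 3 × 7^2
φ(n) = n × ∏(1 - 1/p) for each prime p dividing n
φ(294) = 294 × (1 - 1/2) × (1 - 1/3) × (1 - 1/7) = 84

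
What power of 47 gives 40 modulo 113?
105

Baby-step giant-step with step n = ⌈√113⌉ = 11.
Baby steps 47^j mod 113 (j:value) for j=0..10: 0:1, 1:47, 2:62, 3:89, 4:2, 5:94, 6:11, 7:65, 8:4, 9:75, 10:22.
Giant-step multiplier: 47^(-11) ≡ 47^(112-11) = 47^101 ≡ 20 (mod 113).
Giant steps γ_i = 40·20^i mod 113: γ_0=40, γ_1=9, γ_2=67, γ_3=97, γ_4=19, γ_5=41, γ_6=29, γ_7=15, γ_8=74, γ_9=11 (in table at j=6).
x = i·n + j = 9·11 + 6 = 105.
Check: 47^105 ≡ 40 (mod 113).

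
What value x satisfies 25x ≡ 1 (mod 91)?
51

gcd(25, 91) = 1, so the inverse exists.
Extended Euclidean algorithm on (91, 25):
91 = 3 × 25 + 16  ⟹  16 = (1)·91 + (-3)·25
25 = 1 × 16 + 9  ⟹  9 = (-1)·91 + (4)·25
16 = 1 × 9 + 7  ⟹  7 = (2)·91 + (-7)·25
9 = 1 × 7 + 2  ⟹  2 = (-3)·91 + (11)·25
7 = 3 × 2 + 1  ⟹  1 = (11)·91 + (-40)·25
So (-40)·25 ≡ 1 (mod 91), i.e. 25^(-1) ≡ -40 ≡ 51 (mod 91).
Check: 25 × 51 = 1275 ≡ 1 (mod 91)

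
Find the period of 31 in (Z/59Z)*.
58

59 is prime, so ord(31) divides φ(59) = 58.
Divisors of 58: 1, 2, 29, 58.
Repeated squaring: 31^1 ≡ 31, 31^2 ≡ 17, 31^4 ≡ 53, 31^8 ≡ 36, 31^16 ≡ 57, 31^32 ≡ 4 (mod 59).
Test 31^d mod 59 for each divisor d in increasing order:
31^1 ≡ 31
31^2 ≡ 17
31^29 = 31^16·31^8·31^4·31^1 ≡ 58
31^58 = 31^32·31^16·31^8·31^2 ≡ 1  ← first divisor giving 1
The order is 58.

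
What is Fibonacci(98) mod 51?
13

Matrix identity: Q^n = [[F_(n+1), F_n], [F_n, F_(n-1)]] with Q = [[1,1],[1,0]].
n = 98 = 1100010₂. Square-and-multiply, entries mod 51:
Q^1 = [[1,1],[1,0]]
Q^3 = (Q^1)²·Q = [[3,2],[2,1]]
Q^6 = (Q^3)² = [[13,8],[8,5]]
Q^12 = (Q^6)² = [[29,42],[42,38]]
Q^24 = (Q^12)² = [[4,9],[9,46]]
Q^49 = (Q^24)²·Q = [[37,46],[46,42]]
Q^98 = (Q^49)² = [[17,13],[13,4]]
F_98 mod 51 = Q^98[0][1] = 13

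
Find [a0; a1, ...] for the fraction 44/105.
[0; 2, 2, 1, 1, 2, 3]

Euclidean algorithm steps:
44 = 0 × 105 + 44
105 = 2 × 44 + 17
44 = 2 × 17 + 10
17 = 1 × 10 + 7
10 = 1 × 7 + 3
7 = 2 × 3 + 1
3 = 3 × 1 + 0
Continued fraction: [0; 2, 2, 1, 1, 2, 3]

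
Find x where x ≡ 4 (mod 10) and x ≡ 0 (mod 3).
24

Using Chinese Remainder Theorem:
M = 10 × 3 = 30
M1 = 3, M2 = 10
y1 = 3^(-1) mod 10 = 7
y2 = 10^(-1) mod 3 = 1
x = (4×3×7 + 0×10×1) mod 30 = 24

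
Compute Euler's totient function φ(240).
64

240 = 2^4 × 3 × 5
φ(n) = n × ∏(1 - 1/p) for each prime p dividing n
φ(240) = 240 × (1 - 1/2) × (1 - 1/3) × (1 - 1/5) = 64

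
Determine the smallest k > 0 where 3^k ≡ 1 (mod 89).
88

89 is prime, so ord(3) divides φ(89) = 88.
Divisors of 88: 1, 2, 4, 8, 11, 22, 44, 88.
Repeated squaring: 3^1 ≡ 3, 3^2 ≡ 9, 3^4 ≡ 81, 3^8 ≡ 64, 3^16 ≡ 2, 3^32 ≡ 4, 3^64 ≡ 16 (mod 89).
Test 3^d mod 89 for each divisor d in increasing order:
3^1 ≡ 3
3^2 ≡ 9
3^4 ≡ 81
3^8 ≡ 64
3^11 = 3^8·3^2·3^1 ≡ 37
3^22 = 3^16·3^4·3^2 ≡ 34
3^44 = 3^32·3^8·3^4 ≡ 88
3^88 = 3^64·3^16·3^8 ≡ 1  ← first divisor giving 1
The order is 88.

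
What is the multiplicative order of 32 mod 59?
58

59 is prime, so ord(32) divides φ(59) = 58.
Divisors of 58: 1, 2, 29, 58.
Repeated squaring: 32^1 ≡ 32, 32^2 ≡ 21, 32^4 ≡ 28, 32^8 ≡ 17, 32^16 ≡ 53, 32^32 ≡ 36 (mod 59).
Test 32^d mod 59 for each divisor d in increasing order:
32^1 ≡ 32
32^2 ≡ 21
32^29 = 32^16·32^8·32^4·32^1 ≡ 58
32^58 = 32^32·32^16·32^8·32^2 ≡ 1  ← first divisor giving 1
The order is 58.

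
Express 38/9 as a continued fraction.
[4; 4, 2]

Euclidean algorithm steps:
38 = 4 × 9 + 2
9 = 4 × 2 + 1
2 = 2 × 1 + 0
Continued fraction: [4; 4, 2]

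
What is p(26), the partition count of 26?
2436

p(n) counts ways to write n as a sum of positive integers (order ignored).
Euler's pentagonal recurrence: p(k) = p(k-1) + p(k-2) - p(k-5) - p(k-7) + p(k-12) + p(k-15) - ... (offsets j(3j∓1)/2, signs ++--, p(0)=1, p(<0)=0).
DP table for k = 0..25: p(0)=1, p(1)=1, p(2)=2, p(3)=3, p(4)=5, p(5)=7, p(6)=11, p(7)=15, p(8)=22, p(9)=30, p(10)=42, p(11)=56, p(12)=77, p(13)=101, p(14)=135, p(15)=176, p(16)=231, p(17)=297, p(18)=385, p(19)=490, p(20)=627, p(21)=792, p(22)=1002, p(23)=1255, p(24)=1575, p(25)=1958.
Final step: p(26) = p(25) + p(24) - p(21) - p(19) + p(14) + p(11) - p(4) - p(0)
= 1958 + 1575 - 792 - 490 + 135 + 56 - 5 - 1
= 2436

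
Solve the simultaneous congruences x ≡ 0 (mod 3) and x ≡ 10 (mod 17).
27

Using Chinese Remainder Theorem:
M = 3 × 17 = 51
M1 = 17, M2 = 3
y1 = 17^(-1) mod 3 = 2
y2 = 3^(-1) mod 17 = 6
x = (0×17×2 + 10×3×6) mod 51 = 27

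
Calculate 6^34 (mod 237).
72

Repeated squaring. Binary of 34 = 100010.
6^1 ≡ 6 (mod 237); 6^2 ≡ 36 (mod 237); 6^4 ≡ 111 (mod 237); 6^8 ≡ 234 (mod 237); 6^16 ≡ 9 (mod 237); 6^32 ≡ 81 (mod 237)
6^34 = 6^2 × 6^32 ≡ 72 (mod 237)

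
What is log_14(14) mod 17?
1

Baby-step giant-step with step n = ⌈√17⌉ = 5.
Baby steps 14^j mod 17 (j:value) for j=0..4: 0:1, 1:14, 2:9, 3:7, 4:13.
h = 14 is already in the table at j=1, so x = 1.
Check: 14^1 ≡ 14 (mod 17).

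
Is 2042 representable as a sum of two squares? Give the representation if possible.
19² + 41² (a=19, b=41)

Factorization: 2042 = 2 × 1021
By Fermat: n is sum of two squares iff every prime p ≡ 3 (mod 4) appears to even power.
All primes ≡ 3 (mod 4) appear to even power.
Search a = 0, 1, 2, … for 2042 - a² a perfect square: first hit at a = 19: 2042 - 361 = 1681 = 41².
2042 = 19² + 41² = 361 + 1681 ✓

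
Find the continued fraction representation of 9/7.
[1; 3, 2]

Euclidean algorithm steps:
9 = 1 × 7 + 2
7 = 3 × 2 + 1
2 = 2 × 1 + 0
Continued fraction: [1; 3, 2]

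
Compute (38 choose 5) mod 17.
0

Using Lucas' theorem:
Write n=38 and k=5 in base 17:
n in base 17: [2, 4]
k in base 17: [0, 5]
C(38,5) mod 17 = ∏ C(n_i, k_i) mod 17
Digit binomials (mod 17): C(2,0) = 1; C(4,5) = 0 (k_i > n_i)
Product: 1 × 0 = 0 ≡ 0 (mod 17)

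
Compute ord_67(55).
33

67 is prime, so ord(55) divides φ(67) = 66.
Divisors of 66: 1, 2, 3, 6, 11, 22, 33, 66.
Repeated squaring: 55^1 ≡ 55, 55^2 ≡ 10, 55^4 ≡ 33, 55^8 ≡ 17, 55^16 ≡ 21, 55^32 ≡ 39, 55^64 ≡ 47 (mod 67).
Test 55^d mod 67 for each divisor d in increasing order:
55^1 ≡ 55
55^2 ≡ 10
55^3 = 55^2·55^1 ≡ 14
55^6 = 55^4·55^2 ≡ 62
55^11 = 55^8·55^2·55^1 ≡ 37
55^22 = 55^16·55^4·55^2 ≡ 29
55^33 = 55^32·55^1 ≡ 1  ← first divisor giving 1
The order is 33.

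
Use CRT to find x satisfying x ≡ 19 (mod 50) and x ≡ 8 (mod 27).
1169

Using Chinese Remainder Theorem:
M = 50 × 27 = 1350
M1 = 27, M2 = 50
y1 = 27^(-1) mod 50 = 13
y2 = 50^(-1) mod 27 = 20
x = (19×27×13 + 8×50×20) mod 1350 = 1169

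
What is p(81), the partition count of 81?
18004327

p(n) counts ways to write n as a sum of positive integers (order ignored).
Euler's pentagonal recurrence: p(k) = p(k-1) + p(k-2) - p(k-5) - p(k-7) + p(k-12) + p(k-15) - ... (offsets j(3j∓1)/2, signs ++--, p(0)=1, p(<0)=0).
DP table for k = 0..80: p(0)=1, p(1)=1, p(2)=2, p(3)=3, p(4)=5, p(5)=7, p(6)=11, p(7)=15, p(8)=22, p(9)=30, p(10)=42, p(11)=56, p(12)=77, p(13)=101, p(14)=135, p(15)=176, p(16)=231, p(17)=297, p(18)=385, p(19)=490, p(20)=627, p(21)=792, p(22)=1002, p(23)=1255, p(24)=1575, p(25)=1958, p(26)=2436, p(27)=3010, p(28)=3718, p(29)=4565, p(30)=5604, p(31)=6842, p(32)=8349, p(33)=10143, p(34)=12310, p(35)=14883, p(36)=17977, p(37)=21637, p(38)=26015, p(39)=31185, p(40)=37338, p(41)=44583, p(42)=53174, p(43)=63261, p(44)=75175, p(45)=89134, p(46)=105558, p(47)=124754, p(48)=147273, p(49)=173525, p(50)=204226, p(51)=239943, p(52)=281589, p(53)=329931, p(54)=386155, p(55)=451276, p(56)=526823, p(57)=614154, p(58)=715220, p(59)=831820, p(60)=966467, p(61)=1121505, p(62)=1300156, p(63)=1505499, p(64)=1741630, p(65)=2012558, p(66)=2323520, p(67)=2679689, p(68)=3087735, p(69)=3554345, p(70)=4087968, p(71)=4697205, p(72)=5392783, p(73)=6185689, p(74)=7089500, p(75)=8118264, p(76)=9289091, p(77)=10619863, p(78)=12132164, p(79)=13848650, p(80)=15796476.
Final step: p(81) = p(80) + p(79) - p(76) - p(74) + p(69) + p(66) - p(59) - p(55) + p(46) + p(41) - p(30) - p(24) + p(11) + p(4)
= 15796476 + 13848650 - 9289091 - 7089500 + 3554345 + 2323520 - 831820 - 451276 + 105558 + 44583 - 5604 - 1575 + 56 + 5
= 18004327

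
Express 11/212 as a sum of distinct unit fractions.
1/20 + 1/530

Greedy algorithm:
11/212: ceiling(212/11) = 20, use 1/20
1/530: ceiling(530/1) = 530, use 1/530
Result: 11/212 = 1/20 + 1/530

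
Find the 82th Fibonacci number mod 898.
443

Matrix identity: Q^n = [[F_(n+1), F_n], [F_n, F_(n-1)]] with Q = [[1,1],[1,0]].
n = 82 = 1010010₂. Square-and-multiply, entries mod 898:
Q^1 = [[1,1],[1,0]]
Q^2 = (Q^1)² = [[2,1],[1,1]]
Q^5 = (Q^2)²·Q = [[8,5],[5,3]]
Q^10 = (Q^5)² = [[89,55],[55,34]]
Q^20 = (Q^10)² = [[170,479],[479,589]]
Q^41 = (Q^20)²·Q = [[486,615],[615,769]]
Q^82 = (Q^41)² = [[189,443],[443,644]]
F_82 mod 898 = Q^82[0][1] = 443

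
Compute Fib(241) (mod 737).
507

Matrix identity: Q^n = [[F_(n+1), F_n], [F_n, F_(n-1)]] with Q = [[1,1],[1,0]].
n = 241 = 11110001₂. Square-and-multiply, entries mod 737:
Q^1 = [[1,1],[1,0]]
Q^3 = (Q^1)²·Q = [[3,2],[2,1]]
Q^7 = (Q^3)²·Q = [[21,13],[13,8]]
Q^15 = (Q^7)²·Q = [[250,610],[610,377]]
Q^30 = (Q^15)² = [[507,704],[704,540]]
Q^60 = (Q^30)² = [[188,88],[88,100]]
Q^120 = (Q^60)² = [[342,286],[286,56]]
Q^241 = (Q^120)²·Q = [[100,507],[507,330]]
F_241 mod 737 = Q^241[0][1] = 507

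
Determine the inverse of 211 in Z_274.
187

gcd(211, 274) = 1, so the inverse exists.
Extended Euclidean algorithm on (274, 211):
274 = 1 × 211 + 63  ⟹  63 = (1)·274 + (-1)·211
211 = 3 × 63 + 22  ⟹  22 = (-3)·274 + (4)·211
63 = 2 × 22 + 19  ⟹  19 = (7)·274 + (-9)·211
22 = 1 × 19 + 3  ⟹  3 = (-10)·274 + (13)·211
19 = 6 × 3 + 1  ⟹  1 = (67)·274 + (-87)·211
So (-87)·211 ≡ 1 (mod 274), i.e. 211^(-1) ≡ -87 ≡ 187 (mod 274).
Check: 211 × 187 = 39457 ≡ 1 (mod 274)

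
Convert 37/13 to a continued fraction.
[2; 1, 5, 2]

Euclidean algorithm steps:
37 = 2 × 13 + 11
13 = 1 × 11 + 2
11 = 5 × 2 + 1
2 = 2 × 1 + 0
Continued fraction: [2; 1, 5, 2]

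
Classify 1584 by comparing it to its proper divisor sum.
abundant

Proper divisors of 1584: sum = 1 + 2 + 3 + 4 + 6 + 8 + 9 + 11 + ... + 264 + 396 + 528 + 792 (29 divisors) = 3252
Since 3252 > 1584, 1584 is abundant.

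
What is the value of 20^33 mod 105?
20

Repeated squaring. Binary of 33 = 100001.
20^1 ≡ 20 (mod 105); 20^2 ≡ 85 (mod 105); 20^4 ≡ 85 (mod 105); 20^8 ≡ 85 (mod 105); 20^16 ≡ 85 (mod 105); 20^32 ≡ 85 (mod 105)
20^33 = 20^1 × 20^32 ≡ 20 (mod 105)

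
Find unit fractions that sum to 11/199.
1/19 + 1/379 + 1/159223 + 1/28520799973 + 1/929641178371338400861 + 1/1008271507277592391123742528036634174730681 + 1/1219933718865393655364635368068124756713122928811333803786753398211072842948484537833 + 1/1860297848030936654742608399135821395565274404917258533393305147319524009551744684579405649080712180254407780735949179513154143641842892458088536544987153757401025882029 + 1/4614277444518045184646591832326467411359277711335974416082881814986405515888533562332069783067894981850924485553345190160771506460024406127868096951360637582674289834858262576425271895218431296391169922044160278696744025988461165811212428548328350795432691637759392474030879286312785400132190057899968737693594392669884878193448874327093 + 1/31937334502481972335865307630139228000187060941658399518862518849553429993133277230560087986574331290756232125775998863890963263813589266879406694561350952988662850757053371133819179770003609046815203982179108798005308113258134895569927488690118483730232440575942894680942308888321353318333183158977270294582315388855860989819894602178852719674244639951777398683083694723999674418435726557523519535770015019287382321071804865681731226989916286199314883016472947639367666251368202759691810399195092598892275413777035275182318485652713871000041272524440519262054008953943029365257325370839037761555465335452562216651250516983405134378252470216494582635109781712938341456418881 + 1/2039986670246850822853427080268636607703538330430958135006350872460188775376402385474575383380701179275926633909293920375037781006938834602683282504456671345800481611955974906577358109966753513899436209725756764159504134559394933538420714469300931804842468643272796657406808805007786178371184391663721349034183315512035012402176731111044506314978549915206516847224339930494935465558632905912262959736737614637514921726288403470224139024425700070180324623265095949577758695292697562554242228453440276043742370033993859881981612938703208463591285870376619588297958810138295747858827756577616148419423031480258559516303907719233914603343421735341220080271152090557188286289527661792734931298102513902518914250419121432886312102736349552224188669212688846219382874287241971706387850290821170997846726526589069990513808709560793139660289273086403155344460608865436195352720549406793512677065107181955781264579349071905411393100989250722104770801720673437692418988638492506057962758754921169589084980707251205329924087857682559921447010465898318288868258062129919867004394488124710647843586978379399594154917914477913086776811741840849911967039211773201428676384229432761943488196359561416605048969002045397348240530911560634680322446588472763785839765588633770016209055874572792498932175778494089116461654628549726895871636209026849103988563732410165441

Greedy algorithm:
11/199: ceiling(199/11) = 19, use 1/19
10/3781: ceiling(3781/10) = 379, use 1/379
9/1432999: ceiling(1432999/9) = 159223, use 1/159223
8/228166399777: ceiling(228166399777/8) = 28520799973, use 1/28520799973
7/6507488248599368806021: ceiling(6507488248599368806021/7) = 929641178371338400861, use 1/929641178371338400861
6/6049629043665554346742455168219805048384081: ceiling(6049629043665554346742455168219805048384081/6) = 1008271507277592391123742528036634174730681, use 1/1008271507277592391123742528036634174730681
5/6099668594326968276823176840340623783565614644056669018933766991055364214742422689161: ceiling(6099668594326968276823176840340623783565614644056669018933766991055364214742422689161/5) = 1219933718865393655364635368068124756713122928811333803786753398211072842948484537833, use 1/1219933718865393655364635368068124756713122928811333803786753398211072842948484537833
4/7441191392123746618970433596543285582261097619669034133573220589278096038206978738317622596322848721017631122943796718052616574567371569832354146179948615029604103528113: ceiling(7441191392123746618970433596543285582261097619669034133573220589278096038206978738317622596322848721017631122943796718052616574567371569832354146179948615029604103528113/4) = 1860297848030936654742608399135821395565274404917258533393305147319524009551744684579405649080712180254407780735949179513154143641842892458088536544987153757401025882029, use 1/1860297848030936654742608399135821395565274404917258533393305147319524009551744684579405649080712180254407780735949179513154143641842892458088536544987153757401025882029
3/13842832333554135553939775496979402234077833134007923248248645444959216547665600686996209349203684945552773456660035570482314519380073218383604290854081912748022869504574787729275815685655293889173509766132480836090232077965383497433637285644985052386298074913278177422092637858938356200396570173699906213080783178009654634580346622981277: ceiling(13842832333554135553939775496979402234077833134007923248248645444959216547665600686996209349203684945552773456660035570482314519380073218383604290854081912748022869504574787729275815685655293889173509766132480836090232077965383497433637285644985052386298074913278177422092637858938356200396570173699906213080783178009654634580346622981277/3) = 4614277444518045184646591832326467411359277711335974416082881814986405515888533562332069783067894981850924485553345190160771506460024406127868096951360637582674289834858262576425271895218431296391169922044160278696744025988461165811212428548328350795432691637759392474030879286312785400132190057899968737693594392669884878193448874327093, use 1/4614277444518045184646591832326467411359277711335974416082881814986405515888533562332069783067894981850924485553345190160771506460024406127868096951360637582674289834858262576425271895218431296391169922044160278696744025988461165811212428548328350795432691637759392474030879286312785400132190057899968737693594392669884878193448874327093
2/63874669004963944671730615260278456000374121883316799037725037699106859986266554461120175973148662581512464251551997727781926527627178533758813389122701905977325701514106742267638359540007218093630407964358217596010616226516269791139854977380236967460464881151885789361884617776642706636666366317954540589164630777711721979639789204357705439348489279903554797366167389447999348836871453115047039071540030038574764642143609731363462453979832572398629766032945895278735332502736405519383620798390185197784550827554070550364636971305427742000082545048881038524108017907886058730514650741678075523110930670905124433302501033966810268756504940432989165270219563425876682912837761: ceiling(63874669004963944671730615260278456000374121883316799037725037699106859986266554461120175973148662581512464251551997727781926527627178533758813389122701905977325701514106742267638359540007218093630407964358217596010616226516269791139854977380236967460464881151885789361884617776642706636666366317954540589164630777711721979639789204357705439348489279903554797366167389447999348836871453115047039071540030038574764642143609731363462453979832572398629766032945895278735332502736405519383620798390185197784550827554070550364636971305427742000082545048881038524108017907886058730514650741678075523110930670905124433302501033966810268756504940432989165270219563425876682912837761/2) = 31937334502481972335865307630139228000187060941658399518862518849553429993133277230560087986574331290756232125775998863890963263813589266879406694561350952988662850757053371133819179770003609046815203982179108798005308113258134895569927488690118483730232440575942894680942308888321353318333183158977270294582315388855860989819894602178852719674244639951777398683083694723999674418435726557523519535770015019287382321071804865681731226989916286199314883016472947639367666251368202759691810399195092598892275413777035275182318485652713871000041272524440519262054008953943029365257325370839037761555465335452562216651250516983405134378252470216494582635109781712938341456418881, use 1/31937334502481972335865307630139228000187060941658399518862518849553429993133277230560087986574331290756232125775998863890963263813589266879406694561350952988662850757053371133819179770003609046815203982179108798005308113258134895569927488690118483730232440575942894680942308888321353318333183158977270294582315388855860989819894602178852719674244639951777398683083694723999674418435726557523519535770015019287382321071804865681731226989916286199314883016472947639367666251368202759691810399195092598892275413777035275182318485652713871000041272524440519262054008953943029365257325370839037761555465335452562216651250516983405134378252470216494582635109781712938341456418881
1/2039986670246850822853427080268636607703538330430958135006350872460188775376402385474575383380701179275926633909293920375037781006938834602683282504456671345800481611955974906577358109966753513899436209725756764159504134559394933538420714469300931804842468643272796657406808805007786178371184391663721349034183315512035012402176731111044506314978549915206516847224339930494935465558632905912262959736737614637514921726288403470224139024425700070180324623265095949577758695292697562554242228453440276043742370033993859881981612938703208463591285870376619588297958810138295747858827756577616148419423031480258559516303907719233914603343421735341220080271152090557188286289527661792734931298102513902518914250419121432886312102736349552224188669212688846219382874287241971706387850290821170997846726526589069990513808709560793139660289273086403155344460608865436195352720549406793512677065107181955781264579349071905411393100989250722104770801720673437692418988638492506057962758754921169589084980707251205329924087857682559921447010465898318288868258062129919867004394488124710647843586978379399594154917914477913086776811741840849911967039211773201428676384229432761943488196359561416605048969002045397348240530911560634680322446588472763785839765588633770016209055874572792498932175778494089116461654628549726895871636209026849103988563732410165441: ceiling(2039986670246850822853427080268636607703538330430958135006350872460188775376402385474575383380701179275926633909293920375037781006938834602683282504456671345800481611955974906577358109966753513899436209725756764159504134559394933538420714469300931804842468643272796657406808805007786178371184391663721349034183315512035012402176731111044506314978549915206516847224339930494935465558632905912262959736737614637514921726288403470224139024425700070180324623265095949577758695292697562554242228453440276043742370033993859881981612938703208463591285870376619588297958810138295747858827756577616148419423031480258559516303907719233914603343421735341220080271152090557188286289527661792734931298102513902518914250419121432886312102736349552224188669212688846219382874287241971706387850290821170997846726526589069990513808709560793139660289273086403155344460608865436195352720549406793512677065107181955781264579349071905411393100989250722104770801720673437692418988638492506057962758754921169589084980707251205329924087857682559921447010465898318288868258062129919867004394488124710647843586978379399594154917914477913086776811741840849911967039211773201428676384229432761943488196359561416605048969002045397348240530911560634680322446588472763785839765588633770016209055874572792498932175778494089116461654628549726895871636209026849103988563732410165441/1) = 2039986670246850822853427080268636607703538330430958135006350872460188775376402385474575383380701179275926633909293920375037781006938834602683282504456671345800481611955974906577358109966753513899436209725756764159504134559394933538420714469300931804842468643272796657406808805007786178371184391663721349034183315512035012402176731111044506314978549915206516847224339930494935465558632905912262959736737614637514921726288403470224139024425700070180324623265095949577758695292697562554242228453440276043742370033993859881981612938703208463591285870376619588297958810138295747858827756577616148419423031480258559516303907719233914603343421735341220080271152090557188286289527661792734931298102513902518914250419121432886312102736349552224188669212688846219382874287241971706387850290821170997846726526589069990513808709560793139660289273086403155344460608865436195352720549406793512677065107181955781264579349071905411393100989250722104770801720673437692418988638492506057962758754921169589084980707251205329924087857682559921447010465898318288868258062129919867004394488124710647843586978379399594154917914477913086776811741840849911967039211773201428676384229432761943488196359561416605048969002045397348240530911560634680322446588472763785839765588633770016209055874572792498932175778494089116461654628549726895871636209026849103988563732410165441, use 1/2039986670246850822853427080268636607703538330430958135006350872460188775376402385474575383380701179275926633909293920375037781006938834602683282504456671345800481611955974906577358109966753513899436209725756764159504134559394933538420714469300931804842468643272796657406808805007786178371184391663721349034183315512035012402176731111044506314978549915206516847224339930494935465558632905912262959736737614637514921726288403470224139024425700070180324623265095949577758695292697562554242228453440276043742370033993859881981612938703208463591285870376619588297958810138295747858827756577616148419423031480258559516303907719233914603343421735341220080271152090557188286289527661792734931298102513902518914250419121432886312102736349552224188669212688846219382874287241971706387850290821170997846726526589069990513808709560793139660289273086403155344460608865436195352720549406793512677065107181955781264579349071905411393100989250722104770801720673437692418988638492506057962758754921169589084980707251205329924087857682559921447010465898318288868258062129919867004394488124710647843586978379399594154917914477913086776811741840849911967039211773201428676384229432761943488196359561416605048969002045397348240530911560634680322446588472763785839765588633770016209055874572792498932175778494089116461654628549726895871636209026849103988563732410165441
Result: 11/199 = 1/19 + 1/379 + 1/159223 + 1/28520799973 + 1/929641178371338400861 + 1/1008271507277592391123742528036634174730681 + 1/1219933718865393655364635368068124756713122928811333803786753398211072842948484537833 + 1/1860297848030936654742608399135821395565274404917258533393305147319524009551744684579405649080712180254407780735949179513154143641842892458088536544987153757401025882029 + 1/4614277444518045184646591832326467411359277711335974416082881814986405515888533562332069783067894981850924485553345190160771506460024406127868096951360637582674289834858262576425271895218431296391169922044160278696744025988461165811212428548328350795432691637759392474030879286312785400132190057899968737693594392669884878193448874327093 + 1/31937334502481972335865307630139228000187060941658399518862518849553429993133277230560087986574331290756232125775998863890963263813589266879406694561350952988662850757053371133819179770003609046815203982179108798005308113258134895569927488690118483730232440575942894680942308888321353318333183158977270294582315388855860989819894602178852719674244639951777398683083694723999674418435726557523519535770015019287382321071804865681731226989916286199314883016472947639367666251368202759691810399195092598892275413777035275182318485652713871000041272524440519262054008953943029365257325370839037761555465335452562216651250516983405134378252470216494582635109781712938341456418881 + 1/2039986670246850822853427080268636607703538330430958135006350872460188775376402385474575383380701179275926633909293920375037781006938834602683282504456671345800481611955974906577358109966753513899436209725756764159504134559394933538420714469300931804842468643272796657406808805007786178371184391663721349034183315512035012402176731111044506314978549915206516847224339930494935465558632905912262959736737614637514921726288403470224139024425700070180324623265095949577758695292697562554242228453440276043742370033993859881981612938703208463591285870376619588297958810138295747858827756577616148419423031480258559516303907719233914603343421735341220080271152090557188286289527661792734931298102513902518914250419121432886312102736349552224188669212688846219382874287241971706387850290821170997846726526589069990513808709560793139660289273086403155344460608865436195352720549406793512677065107181955781264579349071905411393100989250722104770801720673437692418988638492506057962758754921169589084980707251205329924087857682559921447010465898318288868258062129919867004394488124710647843586978379399594154917914477913086776811741840849911967039211773201428676384229432761943488196359561416605048969002045397348240530911560634680322446588472763785839765588633770016209055874572792498932175778494089116461654628549726895871636209026849103988563732410165441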